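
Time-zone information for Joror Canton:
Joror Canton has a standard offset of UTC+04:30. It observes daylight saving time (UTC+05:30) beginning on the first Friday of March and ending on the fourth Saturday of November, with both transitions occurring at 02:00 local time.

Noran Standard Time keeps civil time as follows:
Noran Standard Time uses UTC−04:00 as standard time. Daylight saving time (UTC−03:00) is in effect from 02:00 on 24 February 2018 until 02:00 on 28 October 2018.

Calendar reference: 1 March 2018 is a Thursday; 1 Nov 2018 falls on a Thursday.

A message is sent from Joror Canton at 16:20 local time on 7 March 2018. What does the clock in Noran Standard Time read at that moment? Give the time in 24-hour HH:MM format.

1 March 2018 is a Thursday, so the first Friday is March 2.
1 November 2018 is a Thursday, so the first Saturday is November 3 and the fourth is November 24.
Daylight saving runs 2 March – 24 November; 7 March 2018 is inside that window, so Joror Canton is at UTC+05:30.
16:20 Joror Canton − 5h30m = 10:50 UTC.
At the standard offset (UTC−04:00), 10:50 UTC − 4h = 06:50 Noran Standard Time standard time.
The standard-time date in Noran Standard Time, 7 March 2018, lies within the daylight-saving period (24 February – 28 October), so Noran Standard Time is on daylight time, UTC−03:00.
10:50 UTC − 3h = 07:50 Noran Standard Time.

07:50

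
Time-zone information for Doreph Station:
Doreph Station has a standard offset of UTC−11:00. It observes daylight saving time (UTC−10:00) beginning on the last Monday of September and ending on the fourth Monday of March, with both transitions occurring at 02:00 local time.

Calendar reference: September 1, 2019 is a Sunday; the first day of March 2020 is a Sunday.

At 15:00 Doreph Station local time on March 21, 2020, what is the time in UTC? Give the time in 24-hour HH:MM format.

01:00

1 September 2019 is a Sunday, so Mondays fall on 2, 9, 16, 23, 30; the last is September 30.
1 March 2020 is a Sunday, so the first Monday is March 2 and the fourth is March 23.
Daylight saving runs 30 September 2019 – 23 March 2020; March 21, 2020 is inside that window, so Doreph Station is at UTC−10:00.
15:00 local + 10h = 01:00 UTC (rolling into the next day, 22 March 2020).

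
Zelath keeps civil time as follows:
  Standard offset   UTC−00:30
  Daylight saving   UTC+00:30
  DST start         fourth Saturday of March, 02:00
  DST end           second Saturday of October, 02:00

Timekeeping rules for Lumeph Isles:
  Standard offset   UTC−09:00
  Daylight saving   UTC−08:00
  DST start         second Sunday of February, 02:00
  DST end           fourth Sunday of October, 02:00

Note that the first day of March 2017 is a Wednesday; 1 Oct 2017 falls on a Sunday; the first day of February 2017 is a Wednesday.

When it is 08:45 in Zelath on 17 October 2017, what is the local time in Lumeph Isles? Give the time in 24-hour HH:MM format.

1 March 2017 is a Wednesday, so the first Saturday is March 4 and the fourth is March 25.
1 October 2017 is a Sunday, so the first Saturday is October 7 and the second is October 14.
Daylight saving runs 25 March – 14 October; 17 October 2017 is outside that window, so Zelath is on standard time at UTC−00:30.
08:45 Zelath + 0h30m = 09:15 UTC.
1 February 2017 is a Wednesday, so the first Sunday is February 5 and the second is February 12.
1 October 2017 is a Sunday, so the first Sunday is October 1 and the fourth is October 22.
At the standard offset (UTC−09:00), 09:15 UTC − 9h = 00:15 Lumeph Isles standard time.
The standard-time date in Lumeph Isles, 17 October 2017, falls between 12 February and 22 October, so daylight saving is in effect and Lumeph Isles is at UTC−08:00.
09:15 UTC − 8h = 01:15 Lumeph Isles.

01:15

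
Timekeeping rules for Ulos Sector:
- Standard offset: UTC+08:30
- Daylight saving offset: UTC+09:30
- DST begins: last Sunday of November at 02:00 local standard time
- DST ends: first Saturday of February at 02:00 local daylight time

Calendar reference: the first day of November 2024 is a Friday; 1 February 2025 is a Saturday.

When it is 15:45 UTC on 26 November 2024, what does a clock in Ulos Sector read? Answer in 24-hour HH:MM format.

01:15

1 November 2024 is a Friday, so Sundays fall on 3, 10, 17, 24; the last is November 24.
1 February 2025 is a Saturday, so the first Saturday is February 1.
At the standard offset (UTC+08:30), 15:45 UTC + 8h30m = 00:15 Ulos Sector standard time (rolling into the next day, 27 November 2024).
The standard-time date in Ulos Sector, 27 November 2024, falls between 24 November 2024 and 1 February 2025, so daylight saving is in effect and Ulos Sector is at UTC+09:30.
15:45 UTC + 9h30m = 01:15 local (rolling into the next day, 27 November 2024).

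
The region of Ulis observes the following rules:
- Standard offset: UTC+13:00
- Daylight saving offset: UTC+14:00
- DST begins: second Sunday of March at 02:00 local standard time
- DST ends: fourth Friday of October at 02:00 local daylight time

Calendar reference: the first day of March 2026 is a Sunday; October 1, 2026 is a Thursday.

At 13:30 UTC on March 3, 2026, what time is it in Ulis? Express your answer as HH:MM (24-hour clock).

02:30

1 March 2026 is a Sunday, so the first Sunday is March 1 and the second is March 8.
1 October 2026 is a Thursday, so the first Friday is October 2 and the fourth is October 23.
At the standard offset (UTC+13:00), 13:30 UTC + 13h = 02:30 Ulis standard time (rolling into the next day, 4 March 2026).
The standard-time date in Ulis, March 4, 2026, does not fall between 8 March and 23 October, so daylight saving is not in effect and Ulis is at UTC+13:00.
13:30 UTC + 13h = 02:30 local (rolling into the next day, 4 March 2026).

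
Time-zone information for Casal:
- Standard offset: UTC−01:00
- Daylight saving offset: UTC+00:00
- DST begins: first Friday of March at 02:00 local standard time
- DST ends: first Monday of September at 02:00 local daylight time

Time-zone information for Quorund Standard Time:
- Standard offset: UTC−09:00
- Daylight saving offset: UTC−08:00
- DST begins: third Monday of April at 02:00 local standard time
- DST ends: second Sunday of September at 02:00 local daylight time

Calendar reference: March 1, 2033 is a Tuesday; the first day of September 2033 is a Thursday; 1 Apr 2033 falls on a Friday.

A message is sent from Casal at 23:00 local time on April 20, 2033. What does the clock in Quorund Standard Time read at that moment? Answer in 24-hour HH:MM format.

1 March 2033 is a Tuesday, so the first Friday is March 4.
1 September 2033 is a Thursday, so the first Monday is September 5.
April 20, 2033 falls between 4 March and 5 September, so daylight saving is in effect and Casal is at UTC+00:00.
23:00 Casal − 0h = 23:00 UTC.
1 April 2033 is a Friday, so the first Monday is April 4 and the third is April 18.
1 September 2033 is a Thursday, so the first Sunday is September 4 and the second is September 11.
At the standard offset (UTC−09:00), 23:00 UTC − 9h = 14:00 Quorund Standard Time standard time.
The standard-time date in Quorund Standard Time, April 20, 2033, falls between 18 April and 11 September, so daylight saving is in effect and Quorund Standard Time is at UTC−08:00.
23:00 UTC − 8h = 15:00 Quorund Standard Time.

15:00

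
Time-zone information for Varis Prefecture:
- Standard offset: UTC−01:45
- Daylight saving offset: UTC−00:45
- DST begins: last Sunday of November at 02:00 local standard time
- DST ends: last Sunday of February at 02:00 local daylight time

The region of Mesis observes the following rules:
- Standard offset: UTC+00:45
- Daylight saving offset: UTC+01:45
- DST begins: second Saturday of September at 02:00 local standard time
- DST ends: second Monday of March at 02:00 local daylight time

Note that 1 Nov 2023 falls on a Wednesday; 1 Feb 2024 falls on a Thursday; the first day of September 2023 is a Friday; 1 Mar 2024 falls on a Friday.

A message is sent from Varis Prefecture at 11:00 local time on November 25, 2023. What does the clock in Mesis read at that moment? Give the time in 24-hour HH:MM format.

14:30

1 November 2023 is a Wednesday, so Sundays fall on 5, 12, 19, 26; the last is November 26.
1 February 2024 is a Thursday, so Sundays fall on 4, 11, 18, 25; the last is February 25.
November 25, 2023 is outside the daylight-saving period (26 November 2023 – 25 February 2024), so Varis Prefecture is on standard time, UTC−01:45.
11:00 Varis Prefecture + 1h45m = 12:45 UTC.
1 September 2023 is a Friday, so the first Saturday is September 2 and the second is September 9.
1 March 2024 is a Friday, so the first Monday is March 4 and the second is March 11.
At the standard offset (UTC+00:45), 12:45 UTC + 0h45m = 13:30 Mesis standard time.
The standard-time date in Mesis, November 25, 2023, lies within the daylight-saving period (9 September 2023 – 11 March 2024), so Mesis is on daylight time, UTC+01:45.
12:45 UTC + 1h45m = 14:30 Mesis.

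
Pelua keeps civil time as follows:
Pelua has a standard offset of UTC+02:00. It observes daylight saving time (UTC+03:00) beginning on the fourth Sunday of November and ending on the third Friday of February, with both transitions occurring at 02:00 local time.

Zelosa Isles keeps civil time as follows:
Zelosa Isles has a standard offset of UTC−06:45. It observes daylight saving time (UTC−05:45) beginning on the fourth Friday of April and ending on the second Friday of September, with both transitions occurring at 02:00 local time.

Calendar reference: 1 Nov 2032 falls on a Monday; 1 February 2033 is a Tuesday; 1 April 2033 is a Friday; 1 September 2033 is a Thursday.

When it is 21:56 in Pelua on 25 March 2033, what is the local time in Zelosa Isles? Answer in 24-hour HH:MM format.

1 November 2032 is a Monday, so the first Sunday is November 7 and the fourth is November 28.
1 February 2033 is a Tuesday, so the first Friday is February 4 and the third is February 18.
25 March 2033 is outside the daylight-saving period (28 November 2032 – 18 February 2033), so Pelua is on standard time, UTC+02:00.
21:56 Pelua − 2h = 19:56 UTC.
1 April 2033 is a Friday, so the first Friday is April 1 and the fourth is April 22.
1 September 2033 is a Thursday, so the first Friday is September 2 and the second is September 9.
At the standard offset (UTC−06:45), 19:56 UTC − 6h45m = 13:11 Zelosa Isles standard time.
The standard-time date in Zelosa Isles, 25 March 2033, is outside the daylight-saving period (22 April – 9 September), so Zelosa Isles is on standard time, UTC−06:45.
19:56 UTC − 6h45m = 13:11 Zelosa Isles.

13:11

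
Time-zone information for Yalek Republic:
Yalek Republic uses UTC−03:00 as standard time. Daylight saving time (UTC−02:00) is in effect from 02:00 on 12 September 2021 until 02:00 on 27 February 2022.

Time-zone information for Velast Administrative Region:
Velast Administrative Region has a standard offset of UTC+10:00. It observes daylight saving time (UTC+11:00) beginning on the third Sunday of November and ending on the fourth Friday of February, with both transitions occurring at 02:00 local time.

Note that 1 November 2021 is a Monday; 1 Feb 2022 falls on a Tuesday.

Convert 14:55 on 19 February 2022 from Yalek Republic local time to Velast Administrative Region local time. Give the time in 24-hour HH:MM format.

19 February 2022 lies within the daylight-saving period (12 September 2021 – 27 February 2022), so Yalek Republic is on daylight time, UTC−02:00.
14:55 Yalek Republic + 2h = 16:55 UTC.
1 November 2021 is a Monday, so the first Sunday is November 7 and the third is November 21.
1 February 2022 is a Tuesday, so the first Friday is February 4 and the fourth is February 25.
At the standard offset (UTC+10:00), 16:55 UTC + 10h = 02:55 Velast Administrative Region standard time (rolling into the next day, 20 February 2022).
Daylight saving runs 21 November 2021 – 25 February 2022; the standard-time date in Velast Administrative Region, 20 February 2022, is inside that window, so Velast Administrative Region is at UTC+11:00.
16:55 UTC + 11h = 03:55 Velast Administrative Region (rolling into the next day, 20 February 2022).

03:55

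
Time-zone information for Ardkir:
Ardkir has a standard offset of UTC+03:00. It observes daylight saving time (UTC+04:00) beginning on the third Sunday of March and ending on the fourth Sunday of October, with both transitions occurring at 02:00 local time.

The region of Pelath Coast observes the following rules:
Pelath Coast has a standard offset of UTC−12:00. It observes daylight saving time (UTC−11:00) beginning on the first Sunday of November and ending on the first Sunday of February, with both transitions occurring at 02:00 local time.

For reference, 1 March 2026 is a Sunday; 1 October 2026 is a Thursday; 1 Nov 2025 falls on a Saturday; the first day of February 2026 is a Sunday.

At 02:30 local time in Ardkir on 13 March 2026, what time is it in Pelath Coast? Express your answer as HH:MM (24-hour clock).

1 March 2026 is a Sunday, so the first Sunday is March 1 and the third is March 15.
1 October 2026 is a Thursday, so the first Sunday is October 4 and the fourth is October 25.
13 March 2026 does not fall between 15 March and 25 October, so daylight saving is not in effect and Ardkir is at UTC+03:00.
02:30 Ardkir − 3h = 23:30 UTC (rolling into the previous day, 12 March 2026).
1 November 2025 is a Saturday, so the first Sunday is November 2.
1 February 2026 is a Sunday, so the first Sunday is February 1.
At the standard offset (UTC−12:00), 23:30 UTC − 12h = 11:30 Pelath Coast standard time.
The standard-time date in Pelath Coast, 12 March 2026, is outside the daylight-saving period (2 November 2025 – 1 February 2026), so Pelath Coast is on standard time, UTC−12:00.
23:30 UTC − 12h = 11:30 Pelath Coast.

11:30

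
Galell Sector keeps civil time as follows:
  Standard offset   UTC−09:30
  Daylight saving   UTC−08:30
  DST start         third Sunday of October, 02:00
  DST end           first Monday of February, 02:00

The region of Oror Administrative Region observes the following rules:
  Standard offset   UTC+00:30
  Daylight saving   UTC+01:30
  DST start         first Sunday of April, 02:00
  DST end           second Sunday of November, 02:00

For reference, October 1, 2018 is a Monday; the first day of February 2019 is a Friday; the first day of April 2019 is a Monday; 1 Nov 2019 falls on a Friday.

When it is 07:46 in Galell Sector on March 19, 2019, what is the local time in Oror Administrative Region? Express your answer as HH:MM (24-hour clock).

1 October 2018 is a Monday, so the first Sunday is October 7 and the third is October 21.
1 February 2019 is a Friday, so the first Monday is February 4.
March 19, 2019 does not fall between 21 October 2018 and 4 February 2019, so daylight saving is not in effect and Galell Sector is at UTC−09:30.
07:46 Galell Sector + 9h30m = 17:16 UTC.
1 April 2019 is a Monday, so the first Sunday is April 7.
1 November 2019 is a Friday, so the first Sunday is November 3 and the second is November 10.
At the standard offset (UTC+00:30), 17:16 UTC + 0h30m = 17:46 Oror Administrative Region standard time.
The standard-time date in Oror Administrative Region, March 19, 2019, does not fall between 7 April and 10 November, so daylight saving is not in effect and Oror Administrative Region is at UTC+00:30.
17:16 UTC + 0h30m = 17:46 Oror Administrative Region.

17:46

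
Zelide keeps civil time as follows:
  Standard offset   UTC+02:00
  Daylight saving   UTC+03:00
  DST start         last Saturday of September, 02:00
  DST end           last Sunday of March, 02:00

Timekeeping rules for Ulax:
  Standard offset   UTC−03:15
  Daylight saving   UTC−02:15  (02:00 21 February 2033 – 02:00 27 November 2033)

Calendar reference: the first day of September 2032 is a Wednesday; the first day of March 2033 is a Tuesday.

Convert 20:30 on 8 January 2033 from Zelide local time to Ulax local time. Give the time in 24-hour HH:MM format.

14:15

1 September 2032 is a Wednesday, so Saturdays fall on 4, 11, 18, 25; the last is September 25.
1 March 2033 is a Tuesday, so Sundays fall on 6, 13, 20, 27; the last is March 27.
8 January 2033 falls between 25 September 2032 and 27 March 2033, so daylight saving is in effect and Zelide is at UTC+03:00.
20:30 Zelide − 3h = 17:30 UTC.
At the standard offset (UTC−03:15), 17:30 UTC − 3h15m = 14:15 Ulax standard time.
The standard-time date in Ulax, 8 January 2033, is outside the daylight-saving period (21 February – 27 November), so Ulax is on standard time, UTC−03:15.
17:30 UTC − 3h15m = 14:15 Ulax.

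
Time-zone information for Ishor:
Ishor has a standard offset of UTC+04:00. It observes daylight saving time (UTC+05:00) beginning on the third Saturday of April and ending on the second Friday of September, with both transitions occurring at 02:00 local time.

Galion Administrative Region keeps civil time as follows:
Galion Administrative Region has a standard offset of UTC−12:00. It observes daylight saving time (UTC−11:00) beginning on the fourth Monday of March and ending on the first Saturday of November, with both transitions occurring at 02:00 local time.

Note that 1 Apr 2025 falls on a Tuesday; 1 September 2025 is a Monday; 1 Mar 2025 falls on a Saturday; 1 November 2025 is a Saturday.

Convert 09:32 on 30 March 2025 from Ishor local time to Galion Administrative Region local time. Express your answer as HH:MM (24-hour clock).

1 April 2025 is a Tuesday, so the first Saturday is April 5 and the third is April 19.
1 September 2025 is a Monday, so the first Friday is September 5 and the second is September 12.
Daylight saving runs 19 April – 12 September; 30 March 2025 is outside that window, so Ishor is on standard time at UTC+04:00.
09:32 Ishor − 4h = 05:32 UTC.
1 March 2025 is a Saturday, so the first Monday is March 3 and the fourth is March 24.
1 November 2025 is a Saturday, so the first Saturday is November 1.
At the standard offset (UTC−12:00), 05:32 UTC − 12h = 17:32 Galion Administrative Region standard time (rolling into the previous day, 29 March 2025).
The standard-time date in Galion Administrative Region, 29 March 2025, falls between 24 March and 1 November, so daylight saving is in effect and Galion Administrative Region is at UTC−11:00.
05:32 UTC − 11h = 18:32 Galion Administrative Region (rolling into the previous day, 29 March 2025).

18:32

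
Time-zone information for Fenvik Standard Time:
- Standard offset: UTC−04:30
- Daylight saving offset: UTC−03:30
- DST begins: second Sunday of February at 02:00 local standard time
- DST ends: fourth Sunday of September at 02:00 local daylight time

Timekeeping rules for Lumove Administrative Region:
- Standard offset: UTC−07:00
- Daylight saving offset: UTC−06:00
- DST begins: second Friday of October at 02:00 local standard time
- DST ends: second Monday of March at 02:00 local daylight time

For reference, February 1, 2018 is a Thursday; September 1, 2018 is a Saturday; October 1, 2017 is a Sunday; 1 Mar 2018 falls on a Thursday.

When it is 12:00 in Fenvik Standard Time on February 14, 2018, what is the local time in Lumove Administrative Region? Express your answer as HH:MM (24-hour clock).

09:30

1 February 2018 is a Thursday, so the first Sunday is February 4 and the second is February 11.
1 September 2018 is a Saturday, so the first Sunday is September 2 and the fourth is September 23.
February 14, 2018 falls between 11 February and 23 September, so daylight saving is in effect and Fenvik Standard Time is at UTC−03:30.
12:00 Fenvik Standard Time + 3h30m = 15:30 UTC.
1 October 2017 is a Sunday, so the first Friday is October 6 and the second is October 13.
1 March 2018 is a Thursday, so the first Monday is March 5 and the second is March 12.
At the standard offset (UTC−07:00), 15:30 UTC − 7h = 08:30 Lumove Administrative Region standard time.
Daylight saving runs 13 October 2017 – 12 March 2018; the standard-time date in Lumove Administrative Region, February 14, 2018, is inside that window, so Lumove Administrative Region is at UTC−06:00.
15:30 UTC − 6h = 09:30 Lumove Administrative Region.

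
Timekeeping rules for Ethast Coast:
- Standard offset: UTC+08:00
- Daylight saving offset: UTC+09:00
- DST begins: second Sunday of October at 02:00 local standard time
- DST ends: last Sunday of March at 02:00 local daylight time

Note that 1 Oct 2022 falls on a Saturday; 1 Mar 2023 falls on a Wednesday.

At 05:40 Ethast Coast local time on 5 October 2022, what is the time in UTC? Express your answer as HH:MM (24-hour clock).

1 October 2022 is a Saturday, so the first Sunday is October 2 and the second is October 9.
1 March 2023 is a Wednesday, so Sundays fall on 5, 12, 19, 26; the last is March 26.
5 October 2022 is outside the daylight-saving period (9 October 2022 – 26 March 2023), so Ethast Coast is on standard time, UTC+08:00.
05:40 local − 8h = 21:40 UTC (rolling into the previous day, 4 October 2022).

21:40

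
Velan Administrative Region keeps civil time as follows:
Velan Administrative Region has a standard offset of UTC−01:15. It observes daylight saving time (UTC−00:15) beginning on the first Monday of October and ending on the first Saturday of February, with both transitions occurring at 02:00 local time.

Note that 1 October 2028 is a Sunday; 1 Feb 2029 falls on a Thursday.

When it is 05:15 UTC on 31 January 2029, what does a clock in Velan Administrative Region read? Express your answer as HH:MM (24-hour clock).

05:00

1 October 2028 is a Sunday, so the first Monday is October 2.
1 February 2029 is a Thursday, so the first Saturday is February 3.
At the standard offset (UTC−01:15), 05:15 UTC − 1h15m = 04:00 Velan Administrative Region standard time.
The standard-time date in Velan Administrative Region, 31 January 2029, lies within the daylight-saving period (2 October 2028 – 3 February 2029), so Velan Administrative Region is on daylight time, UTC−00:15.
05:15 UTC − 0h15m = 05:00 local.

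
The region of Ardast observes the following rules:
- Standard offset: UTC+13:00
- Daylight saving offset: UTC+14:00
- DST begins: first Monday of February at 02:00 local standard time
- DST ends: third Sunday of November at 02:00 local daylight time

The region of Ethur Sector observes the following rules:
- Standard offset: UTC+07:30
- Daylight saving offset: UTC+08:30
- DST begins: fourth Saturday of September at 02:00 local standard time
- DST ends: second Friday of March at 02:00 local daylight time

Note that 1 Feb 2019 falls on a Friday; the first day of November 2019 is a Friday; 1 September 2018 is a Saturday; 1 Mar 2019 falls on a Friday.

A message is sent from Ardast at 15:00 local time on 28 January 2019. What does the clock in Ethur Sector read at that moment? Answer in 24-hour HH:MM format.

1 February 2019 is a Friday, so the first Monday is February 4.
1 November 2019 is a Friday, so the first Sunday is November 3 and the third is November 17.
Daylight saving runs 4 February – 17 November; 28 January 2019 is outside that window, so Ardast is on standard time at UTC+13:00.
15:00 Ardast − 13h = 02:00 UTC.
1 September 2018 is a Saturday, so the first Saturday is September 1 and the fourth is September 22.
1 March 2019 is a Friday, so the first Friday is March 1 and the second is March 8.
At the standard offset (UTC+07:30), 02:00 UTC + 7h30m = 09:30 Ethur Sector standard time.
Daylight saving runs 22 September 2018 – 8 March 2019; the standard-time date in Ethur Sector, 28 January 2019, is inside that window, so Ethur Sector is at UTC+08:30.
02:00 UTC + 8h30m = 10:30 Ethur Sector.

10:30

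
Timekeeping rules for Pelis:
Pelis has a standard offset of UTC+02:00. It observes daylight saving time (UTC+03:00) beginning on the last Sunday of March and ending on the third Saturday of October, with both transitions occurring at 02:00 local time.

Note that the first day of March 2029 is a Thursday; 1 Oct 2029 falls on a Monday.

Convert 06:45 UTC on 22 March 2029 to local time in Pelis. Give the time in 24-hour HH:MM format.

08:45

1 March 2029 is a Thursday, so Sundays fall on 4, 11, 18, 25; the last is March 25.
1 October 2029 is a Monday, so the first Saturday is October 6 and the third is October 20.
At the standard offset (UTC+02:00), 06:45 UTC + 2h = 08:45 Pelis standard time.
The standard-time date in Pelis, 22 March 2029, is outside the daylight-saving period (25 March – 20 October), so Pelis is on standard time, UTC+02:00.
06:45 UTC + 2h = 08:45 local.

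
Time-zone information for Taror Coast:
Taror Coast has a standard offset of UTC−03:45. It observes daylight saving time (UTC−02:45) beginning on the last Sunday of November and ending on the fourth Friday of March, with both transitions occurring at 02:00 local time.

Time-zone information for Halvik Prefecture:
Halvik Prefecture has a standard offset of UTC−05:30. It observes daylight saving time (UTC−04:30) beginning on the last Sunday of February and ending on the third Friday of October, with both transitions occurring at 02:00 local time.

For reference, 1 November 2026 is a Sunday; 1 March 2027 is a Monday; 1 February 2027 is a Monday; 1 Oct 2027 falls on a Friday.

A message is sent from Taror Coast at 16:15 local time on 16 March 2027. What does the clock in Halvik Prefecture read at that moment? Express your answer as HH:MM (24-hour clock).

14:30

1 November 2026 is a Sunday, so Sundays fall on 1, 8, 15, 22, 29; the last is November 29.
1 March 2027 is a Monday, so the first Friday is March 5 and the fourth is March 26.
16 March 2027 lies within the daylight-saving period (29 November 2026 – 26 March 2027), so Taror Coast is on daylight time, UTC−02:45.
16:15 Taror Coast + 2h45m = 19:00 UTC.
1 February 2027 is a Monday, so Sundays fall on 7, 14, 21, 28; the last is February 28.
1 October 2027 is a Friday, so the first Friday is October 1 and the third is October 15.
At the standard offset (UTC−05:30), 19:00 UTC − 5h30m = 13:30 Halvik Prefecture standard time.
The standard-time date in Halvik Prefecture, 16 March 2027, lies within the daylight-saving period (28 February – 15 October), so Halvik Prefecture is on daylight time, UTC−04:30.
19:00 UTC − 4h30m = 14:30 Halvik Prefecture.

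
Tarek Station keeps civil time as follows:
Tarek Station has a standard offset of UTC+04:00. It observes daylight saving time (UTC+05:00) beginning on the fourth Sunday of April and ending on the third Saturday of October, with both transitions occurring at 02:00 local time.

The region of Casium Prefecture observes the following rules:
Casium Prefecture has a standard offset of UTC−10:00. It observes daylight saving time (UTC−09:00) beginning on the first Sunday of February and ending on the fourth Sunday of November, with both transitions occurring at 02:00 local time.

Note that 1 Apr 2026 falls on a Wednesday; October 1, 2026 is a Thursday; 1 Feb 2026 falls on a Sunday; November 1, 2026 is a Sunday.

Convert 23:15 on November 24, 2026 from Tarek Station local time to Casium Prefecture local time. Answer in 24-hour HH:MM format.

1 April 2026 is a Wednesday, so the first Sunday is April 5 and the fourth is April 26.
1 October 2026 is a Thursday, so the first Saturday is October 3 and the third is October 17.
November 24, 2026 is outside the daylight-saving period (26 April – 17 October), so Tarek Station is on standard time, UTC+04:00.
23:15 Tarek Station − 4h = 19:15 UTC.
1 February 2026 is a Sunday, so the first Sunday is February 1.
1 November 2026 is a Sunday, so the first Sunday is November 1 and the fourth is November 22.
At the standard offset (UTC−10:00), 19:15 UTC − 10h = 09:15 Casium Prefecture standard time.
The standard-time date in Casium Prefecture, November 24, 2026, does not fall between 1 February and 22 November, so daylight saving is not in effect and Casium Prefecture is at UTC−10:00.
19:15 UTC − 10h = 09:15 Casium Prefecture.

09:15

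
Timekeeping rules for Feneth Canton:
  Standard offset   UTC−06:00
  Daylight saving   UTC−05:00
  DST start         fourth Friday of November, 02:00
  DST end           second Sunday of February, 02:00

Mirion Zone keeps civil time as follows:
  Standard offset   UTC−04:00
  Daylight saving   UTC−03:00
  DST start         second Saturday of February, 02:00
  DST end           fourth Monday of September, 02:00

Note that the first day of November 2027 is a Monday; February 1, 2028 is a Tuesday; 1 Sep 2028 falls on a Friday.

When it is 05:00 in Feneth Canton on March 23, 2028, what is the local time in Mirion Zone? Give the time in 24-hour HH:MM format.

08:00

1 November 2027 is a Monday, so the first Friday is November 5 and the fourth is November 26.
1 February 2028 is a Tuesday, so the first Sunday is February 6 and the second is February 13.
Daylight saving runs 26 November 2027 – 13 February 2028; March 23, 2028 is outside that window, so Feneth Canton is on standard time at UTC−06:00.
05:00 Feneth Canton + 6h = 11:00 UTC.
1 February 2028 is a Tuesday, so the first Saturday is February 5 and the second is February 12.
1 September 2028 is a Friday, so the first Monday is September 4 and the fourth is September 25.
At the standard offset (UTC−04:00), 11:00 UTC − 4h = 07:00 Mirion Zone standard time.
The standard-time date in Mirion Zone, March 23, 2028, lies within the daylight-saving period (12 February – 25 September), so Mirion Zone is on daylight time, UTC−03:00.
11:00 UTC − 3h = 08:00 Mirion Zone.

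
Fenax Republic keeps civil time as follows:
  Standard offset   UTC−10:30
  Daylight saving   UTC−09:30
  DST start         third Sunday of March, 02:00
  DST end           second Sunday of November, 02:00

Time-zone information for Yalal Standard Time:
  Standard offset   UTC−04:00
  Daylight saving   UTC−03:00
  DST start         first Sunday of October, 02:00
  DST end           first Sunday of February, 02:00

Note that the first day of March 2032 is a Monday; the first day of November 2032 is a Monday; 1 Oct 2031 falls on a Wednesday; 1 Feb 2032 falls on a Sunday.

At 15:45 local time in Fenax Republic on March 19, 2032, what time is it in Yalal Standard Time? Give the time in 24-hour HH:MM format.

22:15

1 March 2032 is a Monday, so the first Sunday is March 7 and the third is March 21.
1 November 2032 is a Monday, so the first Sunday is November 7 and the second is November 14.
Daylight saving runs 21 March – 14 November; March 19, 2032 is outside that window, so Fenax Republic is on standard time at UTC−10:30.
15:45 Fenax Republic + 10h30m = 02:15 UTC (rolling into the next day, 20 March 2032).
1 October 2031 is a Wednesday, so the first Sunday is October 5.
1 February 2032 is a Sunday, so the first Sunday is February 1.
At the standard offset (UTC−04:00), 02:15 UTC − 4h = 22:15 Yalal Standard Time standard time (rolling into the previous day, 19 March 2032).
The standard-time date in Yalal Standard Time, March 19, 2032, is outside the daylight-saving period (5 October 2031 – 1 February 2032), so Yalal Standard Time is on standard time, UTC−04:00.
02:15 UTC − 4h = 22:15 Yalal Standard Time (rolling into the previous day, 19 March 2032).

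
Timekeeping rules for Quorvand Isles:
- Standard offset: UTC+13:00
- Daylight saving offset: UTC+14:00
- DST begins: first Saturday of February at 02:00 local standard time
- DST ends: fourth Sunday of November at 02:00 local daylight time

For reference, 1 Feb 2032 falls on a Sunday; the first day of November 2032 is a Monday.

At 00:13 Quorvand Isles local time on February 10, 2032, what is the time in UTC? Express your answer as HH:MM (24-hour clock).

10:13

1 February 2032 is a Sunday, so the first Saturday is February 7.
1 November 2032 is a Monday, so the first Sunday is November 7 and the fourth is November 28.
February 10, 2032 lies within the daylight-saving period (7 February – 28 November), so Quorvand Isles is on daylight time, UTC+14:00.
00:13 local − 14h = 10:13 UTC (rolling into the previous day, 9 February 2032).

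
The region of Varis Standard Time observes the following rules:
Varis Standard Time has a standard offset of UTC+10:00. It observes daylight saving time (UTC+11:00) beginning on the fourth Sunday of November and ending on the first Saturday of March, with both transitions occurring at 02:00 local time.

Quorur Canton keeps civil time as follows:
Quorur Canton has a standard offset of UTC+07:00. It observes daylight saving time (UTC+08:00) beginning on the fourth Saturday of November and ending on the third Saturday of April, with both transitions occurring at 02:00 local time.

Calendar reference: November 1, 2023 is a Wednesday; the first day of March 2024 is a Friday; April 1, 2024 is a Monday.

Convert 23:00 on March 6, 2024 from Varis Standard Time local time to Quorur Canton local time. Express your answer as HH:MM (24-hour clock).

21:00

1 November 2023 is a Wednesday, so the first Sunday is November 5 and the fourth is November 26.
1 March 2024 is a Friday, so the first Saturday is March 2.
March 6, 2024 is outside the daylight-saving period (26 November 2023 – 2 March 2024), so Varis Standard Time is on standard time, UTC+10:00.
23:00 Varis Standard Time − 10h = 13:00 UTC.
1 November 2023 is a Wednesday, so the first Saturday is November 4 and the fourth is November 25.
1 April 2024 is a Monday, so the first Saturday is April 6 and the third is April 20.
At the standard offset (UTC+07:00), 13:00 UTC + 7h = 20:00 Quorur Canton standard time.
The standard-time date in Quorur Canton, March 6, 2024, lies within the daylight-saving period (25 November 2023 – 20 April 2024), so Quorur Canton is on daylight time, UTC+08:00.
13:00 UTC + 8h = 21:00 Quorur Canton.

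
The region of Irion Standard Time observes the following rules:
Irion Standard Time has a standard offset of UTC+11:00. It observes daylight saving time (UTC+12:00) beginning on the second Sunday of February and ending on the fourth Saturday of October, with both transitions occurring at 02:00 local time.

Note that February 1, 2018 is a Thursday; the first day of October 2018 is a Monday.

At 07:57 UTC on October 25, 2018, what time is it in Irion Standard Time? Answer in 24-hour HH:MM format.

1 February 2018 is a Thursday, so the first Sunday is February 4 and the second is February 11.
1 October 2018 is a Monday, so the first Saturday is October 6 and the fourth is October 27.
At the standard offset (UTC+11:00), 07:57 UTC + 11h = 18:57 Irion Standard Time standard time.
The standard-time date in Irion Standard Time, October 25, 2018, lies within the daylight-saving period (11 February – 27 October), so Irion Standard Time is on daylight time, UTC+12:00.
07:57 UTC + 12h = 19:57 local.

19:57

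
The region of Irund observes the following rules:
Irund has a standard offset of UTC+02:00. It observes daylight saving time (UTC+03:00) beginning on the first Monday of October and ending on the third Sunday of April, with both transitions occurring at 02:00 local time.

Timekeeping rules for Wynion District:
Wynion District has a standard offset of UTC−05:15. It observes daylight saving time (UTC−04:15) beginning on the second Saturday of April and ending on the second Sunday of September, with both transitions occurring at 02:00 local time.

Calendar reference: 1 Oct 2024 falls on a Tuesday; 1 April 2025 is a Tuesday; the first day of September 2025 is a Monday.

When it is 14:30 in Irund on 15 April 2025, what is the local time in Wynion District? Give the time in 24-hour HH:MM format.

07:15

1 October 2024 is a Tuesday, so the first Monday is October 7.
1 April 2025 is a Tuesday, so the first Sunday is April 6 and the third is April 20.
Daylight saving runs 7 October 2024 – 20 April 2025; 15 April 2025 is inside that window, so Irund is at UTC+03:00.
14:30 Irund − 3h = 11:30 UTC.
1 April 2025 is a Tuesday, so the first Saturday is April 5 and the second is April 12.
1 September 2025 is a Monday, so the first Sunday is September 7 and the second is September 14.
At the standard offset (UTC−05:15), 11:30 UTC − 5h15m = 06:15 Wynion District standard time.
Daylight saving runs 12 April – 14 September; the standard-time date in Wynion District, 15 April 2025, is inside that window, so Wynion District is at UTC−04:15.
11:30 UTC − 4h15m = 07:15 Wynion District.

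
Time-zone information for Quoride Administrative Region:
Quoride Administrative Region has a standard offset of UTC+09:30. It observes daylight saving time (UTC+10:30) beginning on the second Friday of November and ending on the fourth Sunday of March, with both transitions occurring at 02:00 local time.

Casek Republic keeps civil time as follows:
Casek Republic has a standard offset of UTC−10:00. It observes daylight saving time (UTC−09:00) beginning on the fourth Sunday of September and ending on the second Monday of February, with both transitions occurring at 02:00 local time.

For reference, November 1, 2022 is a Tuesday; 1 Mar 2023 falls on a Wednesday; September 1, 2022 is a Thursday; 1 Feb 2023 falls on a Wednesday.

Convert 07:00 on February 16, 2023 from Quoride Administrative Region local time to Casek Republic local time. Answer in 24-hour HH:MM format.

10:30

1 November 2022 is a Tuesday, so the first Friday is November 4 and the second is November 11.
1 March 2023 is a Wednesday, so the first Sunday is March 5 and the fourth is March 26.
February 16, 2023 lies within the daylight-saving period (11 November 2022 – 26 March 2023), so Quoride Administrative Region is on daylight time, UTC+10:30.
07:00 Quoride Administrative Region − 10h30m = 20:30 UTC (rolling into the previous day, 15 February 2023).
1 September 2022 is a Thursday, so the first Sunday is September 4 and the fourth is September 25.
1 February 2023 is a Wednesday, so the first Monday is February 6 and the second is February 13.
At the standard offset (UTC−10:00), 20:30 UTC − 10h = 10:30 Casek Republic standard time.
The standard-time date in Casek Republic, February 15, 2023, is outside the daylight-saving period (25 September 2022 – 13 February 2023), so Casek Republic is on standard time, UTC−10:00.
20:30 UTC − 10h = 10:30 Casek Republic.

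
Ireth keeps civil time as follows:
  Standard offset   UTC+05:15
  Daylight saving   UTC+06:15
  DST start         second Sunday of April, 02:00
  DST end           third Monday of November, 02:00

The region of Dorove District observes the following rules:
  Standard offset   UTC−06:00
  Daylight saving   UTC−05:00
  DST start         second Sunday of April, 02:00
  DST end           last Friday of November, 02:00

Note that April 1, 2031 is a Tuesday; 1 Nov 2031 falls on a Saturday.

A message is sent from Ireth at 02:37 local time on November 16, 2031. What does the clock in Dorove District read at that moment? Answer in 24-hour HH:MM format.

15:22

1 April 2031 is a Tuesday, so the first Sunday is April 6 and the second is April 13.
1 November 2031 is a Saturday, so the first Monday is November 3 and the third is November 17.
November 16, 2031 lies within the daylight-saving period (13 April – 17 November), so Ireth is on daylight time, UTC+06:15.
02:37 Ireth − 6h15m = 20:22 UTC (rolling into the previous day, 15 November 2031).
1 April 2031 is a Tuesday, so the first Sunday is April 6 and the second is April 13.
1 November 2031 is a Saturday, so Fridays fall on 7, 14, 21, 28; the last is November 28.
At the standard offset (UTC−06:00), 20:22 UTC − 6h = 14:22 Dorove District standard time.
Daylight saving runs 13 April – 28 November; the standard-time date in Dorove District, November 15, 2031, is inside that window, so Dorove District is at UTC−05:00.
20:22 UTC − 5h = 15:22 Dorove District.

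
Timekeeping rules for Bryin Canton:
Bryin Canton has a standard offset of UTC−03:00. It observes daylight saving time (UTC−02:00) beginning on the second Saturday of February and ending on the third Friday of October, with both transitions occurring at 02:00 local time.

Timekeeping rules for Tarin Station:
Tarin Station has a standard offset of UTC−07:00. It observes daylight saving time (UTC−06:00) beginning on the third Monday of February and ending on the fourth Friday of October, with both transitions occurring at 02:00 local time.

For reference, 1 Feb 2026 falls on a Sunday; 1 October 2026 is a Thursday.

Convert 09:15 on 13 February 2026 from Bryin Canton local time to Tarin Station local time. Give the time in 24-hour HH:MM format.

1 February 2026 is a Sunday, so the first Saturday is February 7 and the second is February 14.
1 October 2026 is a Thursday, so the first Friday is October 2 and the third is October 16.
Daylight saving runs 14 February – 16 October; 13 February 2026 is outside that window, so Bryin Canton is on standard time at UTC−03:00.
09:15 Bryin Canton + 3h = 12:15 UTC.
1 February 2026 is a Sunday, so the first Monday is February 2 and the third is February 16.
1 October 2026 is a Thursday, so the first Friday is October 2 and the fourth is October 23.
At the standard offset (UTC−07:00), 12:15 UTC − 7h = 05:15 Tarin Station standard time.
The standard-time date in Tarin Station, 13 February 2026, is outside the daylight-saving period (16 February – 23 October), so Tarin Station is on standard time, UTC−07:00.
12:15 UTC − 7h = 05:15 Tarin Station.

05:15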